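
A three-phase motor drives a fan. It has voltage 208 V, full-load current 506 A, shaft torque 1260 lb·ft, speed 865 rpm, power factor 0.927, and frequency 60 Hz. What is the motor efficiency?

91.6 %

τ = 1260 lb·ft × 1.356 = 1709 N·m
ω = 2π × 865/60 = 90.58 rad/s; P_out = τω = 1709 × 90.58 = 154801 W
P_in = √3·V_L·I_L·cosφ = 1.732 × 208 × 506 × 0.927 = 168982 W
η = P_out / P_in = 154801 / 168982 = 0.916 = 91.6%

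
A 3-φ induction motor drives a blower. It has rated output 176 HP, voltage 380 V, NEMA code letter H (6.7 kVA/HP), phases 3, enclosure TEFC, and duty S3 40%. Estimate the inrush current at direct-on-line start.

S_LR = 6.7 × 176 = 1179.2 kVA
I_LR = S_LR/(√3·V_L) = 1179200/(1.732×380) = 1790 A

1790 A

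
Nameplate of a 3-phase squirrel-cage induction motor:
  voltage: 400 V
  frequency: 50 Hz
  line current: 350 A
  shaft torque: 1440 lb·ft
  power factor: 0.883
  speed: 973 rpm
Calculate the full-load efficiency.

92.9 %

τ = 1440 lb·ft × 1.356 = 1953 N·m
ω = 2π × 973/60 = 101.9 rad/s; P_out = τω = 1953 × 101.9 = 199011 W
P_in = √3·V_L·I_L·cosφ = 1.732 × 400 × 350 × 0.883 = 214110 W
η = P_out / P_in = 199011 / 214110 = 0.929 = 92.9%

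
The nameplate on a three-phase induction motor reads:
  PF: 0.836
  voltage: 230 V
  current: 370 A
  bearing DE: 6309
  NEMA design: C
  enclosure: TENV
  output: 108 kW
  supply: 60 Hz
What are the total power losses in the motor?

15200 W

P_in = √3·V·I·cosφ = 1.732×230×370×0.836 = 123221 W
P_out = 108000 W
Losses = P_in − P_out = 123221 − 108000 = 15221 W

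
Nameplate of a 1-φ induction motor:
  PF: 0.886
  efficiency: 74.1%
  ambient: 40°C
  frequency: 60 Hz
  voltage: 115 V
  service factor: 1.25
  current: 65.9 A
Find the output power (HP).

P_in = V·I·cosφ = 115 × 65.9 × 0.886 = 6715 W
P_out = η·P_in = 0.741 × 6715 = 4976 W
= 4976/746 = 6.67 HP

6.67 HP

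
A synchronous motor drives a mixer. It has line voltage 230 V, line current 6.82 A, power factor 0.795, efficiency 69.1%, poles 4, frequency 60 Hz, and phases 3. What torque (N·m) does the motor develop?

P_in = √3·V·I·cosφ = 1.732 × 230 × 6.82 × 0.795 = 2160 W
P_out = η·P_in = 0.691 × 2160 = 1493 W
n = n_s = 120×60/4 = 1800 rpm (synchronous)
ω = 2π×1800/60 = 188.5 rad/s
τ = P_out/ω = 1493/188.5 = 7.92 N·m

7.92 N·m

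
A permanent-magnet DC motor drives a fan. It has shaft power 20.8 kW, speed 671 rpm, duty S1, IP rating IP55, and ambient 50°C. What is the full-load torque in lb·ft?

ω = 2π × 671/60 = 70.27 rad/s
τ = P/ω = 20800/70.27 = 296 N·m
In lb·ft: 296/1.356 = 218 lb·ft

218 lb·ft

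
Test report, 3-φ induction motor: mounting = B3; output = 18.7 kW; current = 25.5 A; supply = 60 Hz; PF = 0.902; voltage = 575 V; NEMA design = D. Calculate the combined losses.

4210 W

P_in = √3·V·I·cosφ = 1.732×575×25.5×0.902 = 22907 W
P_out = 18700 W
Losses = P_in − P_out = 22907 − 18700 = 4207 W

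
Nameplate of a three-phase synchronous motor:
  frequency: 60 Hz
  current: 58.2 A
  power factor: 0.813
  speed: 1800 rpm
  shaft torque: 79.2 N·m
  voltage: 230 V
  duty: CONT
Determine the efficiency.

79.2 %

ω = 2π × 1800/60 = 188.5 rad/s; P_out = τω = 79.2 × 188.5 = 14929 W
P_in = √3·V_L·I_L·cosφ = 1.732 × 230 × 58.2 × 0.813 = 18849 W
η = P_out / P_in = 14929 / 18849 = 0.792 = 79.2%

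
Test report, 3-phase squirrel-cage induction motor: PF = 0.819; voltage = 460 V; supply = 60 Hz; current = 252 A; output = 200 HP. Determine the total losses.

15.2 kW

P_in = √3·V·I·cosφ = 1.732×460×252×0.819 = 164433 W
P_out = 200×746 = 149200 W
Losses = P_in − P_out = 164433 − 149200 = 15233 W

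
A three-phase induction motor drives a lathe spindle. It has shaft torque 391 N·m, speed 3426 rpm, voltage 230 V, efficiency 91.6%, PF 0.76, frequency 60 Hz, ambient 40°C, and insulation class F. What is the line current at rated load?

ω = 2π×3426/60 = 358.8 rad/s; P_out = τω = 391 × 358.8 = 140291 W
P_in = P_out / η = 140291 / 0.916 = 153156 W
I_L = P_in / (√3·V_L·cosφ) = 153156 / (1.732 × 230 × 0.76) = 506 A

506 A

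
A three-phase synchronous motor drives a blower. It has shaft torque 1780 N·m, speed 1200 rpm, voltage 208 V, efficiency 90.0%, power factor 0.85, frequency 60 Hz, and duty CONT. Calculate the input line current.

812 A

ω = 2π×1200/60 = 125.7 rad/s; P_out = τω = 1780 × 125.7 = 223746 W
P_in = P_out / η = 223746 / 0.900 = 248607 W
I_L = P_in / (√3·V_L·cosφ) = 248607 / (1.732 × 208 × 0.85) = 812 A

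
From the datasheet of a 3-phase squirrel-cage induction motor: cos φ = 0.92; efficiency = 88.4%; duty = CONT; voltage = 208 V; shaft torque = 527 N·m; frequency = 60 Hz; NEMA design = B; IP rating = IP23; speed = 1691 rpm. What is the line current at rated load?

ω = 2π×1691/60 = 177.1 rad/s; P_out = τω = 527 × 177.1 = 93332 W
P_in = P_out / η = 93332 / 0.884 = 105579 W
I_L = P_in / (√3·V_L·cosφ) = 105579 / (1.732 × 208 × 0.92) = 319 A

319 A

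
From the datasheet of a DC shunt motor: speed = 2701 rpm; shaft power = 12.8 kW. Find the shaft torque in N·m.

45.3 N·m

ω = 2π × 2701/60 = 282.8 rad/s
τ = P/ω = 12800/282.8 = 45.3 N·m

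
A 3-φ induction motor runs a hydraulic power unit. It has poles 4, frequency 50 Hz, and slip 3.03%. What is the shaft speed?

n_s = 120f/p = 120×50/4 = 1500 rpm
n = n_s(1 − s) = 1500 × (1 − 0.0303) = 1455 rpm

1455 rpm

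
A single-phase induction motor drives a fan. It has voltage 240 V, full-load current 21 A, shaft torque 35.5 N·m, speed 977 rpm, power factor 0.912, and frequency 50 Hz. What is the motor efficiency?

79.0 %

ω = 2π × 977/60 = 102.3 rad/s; P_out = τω = 35.5 × 102.3 = 3632 W
P_in = V·I·cosφ = 240 × 21 × 0.912 = 4596 W
η = P_out / P_in = 3632 / 4596 = 0.790 = 79.0%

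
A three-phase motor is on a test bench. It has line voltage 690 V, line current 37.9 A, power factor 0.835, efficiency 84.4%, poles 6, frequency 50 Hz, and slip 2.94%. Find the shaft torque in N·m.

314 N·m

P_in = √3·V·I·cosφ = 1.732 × 690 × 37.9 × 0.835 = 37820 W
P_out = η·P_in = 0.844 × 37820 = 31920 W
n_s = 120×50/6 = 1000 rpm; n = 1000×(1−0.0294) = 971 rpm
ω = 2π×971/60 = 101.7 rad/s
τ = P_out/ω = 31920/101.7 = 314 N·m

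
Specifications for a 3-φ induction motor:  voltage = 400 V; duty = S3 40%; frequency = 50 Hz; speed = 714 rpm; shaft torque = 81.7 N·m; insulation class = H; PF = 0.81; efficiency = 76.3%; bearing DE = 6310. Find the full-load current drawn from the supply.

ω = 2π×714/60 = 74.77 rad/s; P_out = τω = 81.7 × 74.77 = 6109 W
P_in = P_out / η = 6109 / 0.763 = 8007 W
I_L = P_in / (√3·V_L·cosφ) = 8007 / (1.732 × 400 × 0.81) = 14.3 A

14.3 A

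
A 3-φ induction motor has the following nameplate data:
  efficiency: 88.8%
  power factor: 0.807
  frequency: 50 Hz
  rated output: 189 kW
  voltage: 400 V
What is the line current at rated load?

P_out = 189 kW = 189000 W
P_in = P_out / η = 189000 / 0.888 = 212838 W
I_L = P_in / (√3·V_L·cosφ) = 212838 / (1.732 × 400 × 0.807) = 381 A

381 A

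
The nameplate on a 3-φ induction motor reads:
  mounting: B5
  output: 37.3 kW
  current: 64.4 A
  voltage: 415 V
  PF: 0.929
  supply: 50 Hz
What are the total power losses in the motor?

5.7 kW

P_in = √3·V·I·cosφ = 1.732×415×64.4×0.929 = 43003 W
P_out = 37300 W
Losses = P_in − P_out = 43003 − 37300 = 5703 W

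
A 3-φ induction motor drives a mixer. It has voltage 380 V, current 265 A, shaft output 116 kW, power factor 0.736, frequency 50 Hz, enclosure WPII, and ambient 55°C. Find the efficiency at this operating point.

P_out = 116 kW = 116000 W
P_in = √3·V_L·I_L·cosφ = 1.732 × 380 × 265 × 0.736 = 128368 W
η = P_out / P_in = 116000 / 128368 = 0.904 = 90.4%

90.4 %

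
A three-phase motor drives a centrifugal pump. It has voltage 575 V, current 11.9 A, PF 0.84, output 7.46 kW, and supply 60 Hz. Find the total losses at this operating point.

P_in = √3·V·I·cosφ = 1.732×575×11.9×0.84 = 9955 W
P_out = 7460 W
Losses = P_in − P_out = 9955 − 7460 = 2495 W

2500 W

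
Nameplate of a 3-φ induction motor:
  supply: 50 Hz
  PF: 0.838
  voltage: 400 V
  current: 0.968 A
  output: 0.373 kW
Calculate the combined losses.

P_in = √3·V·I·cosφ = 1.732×400×0.968×0.838 = 562 W
P_out = 373 W
Losses = P_in − P_out = 562 − 373 = 189 W

189 W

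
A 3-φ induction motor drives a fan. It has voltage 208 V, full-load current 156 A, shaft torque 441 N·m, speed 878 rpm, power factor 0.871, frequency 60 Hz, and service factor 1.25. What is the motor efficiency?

82.8 %

ω = 2π × 878/60 = 91.94 rad/s; P_out = τω = 441 × 91.94 = 40546 W
P_in = √3·V_L·I_L·cosφ = 1.732 × 208 × 156 × 0.871 = 48950 W
η = P_out / P_in = 40546 / 48950 = 0.828 = 82.8%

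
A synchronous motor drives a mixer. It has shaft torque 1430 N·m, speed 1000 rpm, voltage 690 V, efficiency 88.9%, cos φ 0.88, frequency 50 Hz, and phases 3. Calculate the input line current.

160 A

ω = 2π×1000/60 = 104.7 rad/s; P_out = τω = 1430 × 104.7 = 149721 W
P_in = P_out / η = 149721 / 0.889 = 168415 W
I_L = P_in / (√3·V_L·cosφ) = 168415 / (1.732 × 690 × 0.88) = 160 A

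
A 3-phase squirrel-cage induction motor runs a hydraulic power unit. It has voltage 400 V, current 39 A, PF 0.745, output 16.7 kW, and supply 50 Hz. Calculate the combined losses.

P_in = √3·V·I·cosφ = 1.732×400×39×0.745 = 20129 W
P_out = 16700 W
Losses = P_in − P_out = 20129 − 16700 = 3429 W

3.43 kW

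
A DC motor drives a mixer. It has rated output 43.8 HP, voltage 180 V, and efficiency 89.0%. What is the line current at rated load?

P_out = 43.8 × 746 = 32675 W
P_in = P_out / η = 32675 / 0.890 = 36713 W
I = P_in / V = 36713 / 180 = 204 A

204 A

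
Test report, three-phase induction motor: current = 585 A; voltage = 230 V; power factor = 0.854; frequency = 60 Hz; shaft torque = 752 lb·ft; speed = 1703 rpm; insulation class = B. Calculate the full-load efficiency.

91.4 %

τ = 752 lb·ft × 1.356 = 1020 N·m
ω = 2π × 1703/60 = 178.3 rad/s; P_out = τω = 1020 × 178.3 = 181866 W
P_in = √3·V_L·I_L·cosφ = 1.732 × 230 × 585 × 0.854 = 199017 W
η = P_out / P_in = 181866 / 199017 = 0.914 = 91.4%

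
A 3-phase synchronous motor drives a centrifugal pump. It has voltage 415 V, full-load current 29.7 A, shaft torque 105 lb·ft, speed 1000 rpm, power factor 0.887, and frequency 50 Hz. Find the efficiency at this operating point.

78.7 %

τ = 105 lb·ft × 1.356 = 142.4 N·m
ω = 2π × 1000/60 = 104.7 rad/s; P_out = τω = 142.4 × 104.7 = 14909 W
P_in = √3·V_L·I_L·cosφ = 1.732 × 415 × 29.7 × 0.887 = 18935 W
η = P_out / P_in = 14909 / 18935 = 0.787 = 78.7%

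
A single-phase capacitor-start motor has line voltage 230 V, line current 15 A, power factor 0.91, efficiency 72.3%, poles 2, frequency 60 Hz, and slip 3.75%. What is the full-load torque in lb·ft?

P_in = V·I·cosφ = 230 × 15 × 0.91 = 3140 W
P_out = η·P_in = 0.723 × 3140 = 2270 W
n_s = 120×60/2 = 3600 rpm; n = 3600×(1−0.0375) = 3465 rpm
ω = 2π×3465/60 = 362.9 rad/s
τ = P_out/ω = 2270/362.9 = 6.255 N·m
In lb·ft: 6.255/1.356 = 4.61 lb·ft

4.61 lb·ft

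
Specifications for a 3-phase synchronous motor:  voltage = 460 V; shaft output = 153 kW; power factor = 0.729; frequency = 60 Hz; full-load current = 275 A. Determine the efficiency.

95.8 %

P_out = 153 kW = 153000 W
P_in = √3·V_L·I_L·cosφ = 1.732 × 460 × 275 × 0.729 = 159722 W
η = P_out / P_in = 153000 / 159722 = 0.958 = 95.8%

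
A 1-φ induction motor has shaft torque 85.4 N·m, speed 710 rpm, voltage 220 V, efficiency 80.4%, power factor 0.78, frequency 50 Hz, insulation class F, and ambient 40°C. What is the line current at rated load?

46 A

ω = 2π×710/60 = 74.35 rad/s; P_out = τω = 85.4 × 74.35 = 6349 W
P_in = P_out / η = 6349 / 0.804 = 7897 W
I = P_in / (V·cosφ) = 7897 / (220 × 0.78) = 46 A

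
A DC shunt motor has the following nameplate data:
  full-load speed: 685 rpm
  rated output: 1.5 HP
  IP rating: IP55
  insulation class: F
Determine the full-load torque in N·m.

P_out = 1.5 × 746 = 1119 W
ω = 2π × 685/60 = 71.73 rad/s
τ = P_out/ω = 1119/71.73 = 15.6 N·m

15.6 N·m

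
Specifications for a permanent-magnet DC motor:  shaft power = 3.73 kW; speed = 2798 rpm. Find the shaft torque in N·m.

12.7 N·m

ω = 2π × 2798/60 = 293 rad/s
τ = P/ω = 3730/293 = 12.7 N·m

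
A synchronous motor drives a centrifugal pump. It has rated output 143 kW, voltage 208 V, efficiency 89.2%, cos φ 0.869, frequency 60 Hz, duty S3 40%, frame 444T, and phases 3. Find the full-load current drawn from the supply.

P_out = 143 kW = 143000 W
P_in = P_out / η = 143000 / 0.892 = 160314 W
I_L = P_in / (√3·V_L·cosφ) = 160314 / (1.732 × 208 × 0.869) = 512 A

512 A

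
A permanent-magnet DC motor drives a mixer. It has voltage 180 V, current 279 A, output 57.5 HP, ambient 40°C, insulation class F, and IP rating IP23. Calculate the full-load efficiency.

P_out = 57.5 × 746 = 42895 W
P_in = V·I = 180 × 279 = 50220 W
η = P_out / P_in = 42895 / 50220 = 0.854 = 85.4%

85.4 %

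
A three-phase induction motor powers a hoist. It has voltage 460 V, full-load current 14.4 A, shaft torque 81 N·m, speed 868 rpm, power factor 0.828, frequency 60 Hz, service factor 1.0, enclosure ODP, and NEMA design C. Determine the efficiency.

ω = 2π × 868/60 = 90.9 rad/s; P_out = τω = 81 × 90.9 = 7363 W
P_in = √3·V_L·I_L·cosφ = 1.732 × 460 × 14.4 × 0.828 = 9499 W
η = P_out / P_in = 7363 / 9499 = 0.775 = 77.5%

77.5 %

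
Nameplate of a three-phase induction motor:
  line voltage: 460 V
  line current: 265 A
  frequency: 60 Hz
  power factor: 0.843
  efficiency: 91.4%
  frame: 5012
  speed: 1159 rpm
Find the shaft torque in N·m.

1340 N·m

P_in = √3·V·I·cosφ = 1.732 × 460 × 265 × 0.843 = 177983 W
P_out = η·P_in = 0.914 × 177983 = 162676 W
n = 1159 rpm
ω = 2π×1159/60 = 121.4 rad/s
τ = P_out/ω = 162676/121.4 = 1340 N·m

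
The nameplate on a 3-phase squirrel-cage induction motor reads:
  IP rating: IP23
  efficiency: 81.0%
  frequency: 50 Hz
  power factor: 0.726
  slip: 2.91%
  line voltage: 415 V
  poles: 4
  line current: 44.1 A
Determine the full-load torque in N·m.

P_in = √3·V·I·cosφ = 1.732 × 415 × 44.1 × 0.726 = 23013 W
P_out = η·P_in = 0.81 × 23013 = 18641 W
n_s = 120×50/4 = 1500 rpm; n = 1500×(1−0.0291) = 1456 rpm
ω = 2π×1456/60 = 152.5 rad/s
τ = P_out/ω = 18641/152.5 = 122 N·m

122 N·m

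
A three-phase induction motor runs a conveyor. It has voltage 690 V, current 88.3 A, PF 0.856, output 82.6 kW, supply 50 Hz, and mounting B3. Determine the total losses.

P_in = √3·V·I·cosφ = 1.732×690×88.3×0.856 = 90330 W
P_out = 82600 W
Losses = P_in − P_out = 90330 − 82600 = 7730 W

7.73 kW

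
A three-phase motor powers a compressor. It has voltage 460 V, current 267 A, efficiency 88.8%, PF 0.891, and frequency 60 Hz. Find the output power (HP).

P_in = √3·V·I·cosφ = 1.732 × 460 × 267 × 0.891 = 189537 W
P_out = η·P_in = 0.888 × 189537 = 168309 W
= 168309/746 = 226 HP

226 HP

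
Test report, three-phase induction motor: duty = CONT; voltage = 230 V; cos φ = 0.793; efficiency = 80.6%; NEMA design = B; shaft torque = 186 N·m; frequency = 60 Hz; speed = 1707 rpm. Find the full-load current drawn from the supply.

ω = 2π×1707/60 = 178.8 rad/s; P_out = τω = 186 × 178.8 = 33257 W
P_in = P_out / η = 33257 / 0.806 = 41262 W
I_L = P_in / (√3·V_L·cosφ) = 41262 / (1.732 × 230 × 0.793) = 131 A

131 A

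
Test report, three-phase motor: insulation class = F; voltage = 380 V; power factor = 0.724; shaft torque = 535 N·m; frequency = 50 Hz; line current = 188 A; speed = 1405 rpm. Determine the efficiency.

ω = 2π × 1405/60 = 147.1 rad/s; P_out = τω = 535 × 147.1 = 78699 W
P_in = √3·V_L·I_L·cosφ = 1.732 × 380 × 188 × 0.724 = 89583 W
η = P_out / P_in = 78699 / 89583 = 0.879 = 87.9%

87.9 %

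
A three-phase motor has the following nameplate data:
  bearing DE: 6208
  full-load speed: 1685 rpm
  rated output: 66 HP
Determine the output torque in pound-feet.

P_out = 66 × 746 = 49236 W
ω = 2π × 1685/60 = 176.5 rad/s
τ = P_out/ω = 49236/176.5 = 279 N·m
In lb·ft: 279/1.356 = 206 lb·ft

206 lb·ft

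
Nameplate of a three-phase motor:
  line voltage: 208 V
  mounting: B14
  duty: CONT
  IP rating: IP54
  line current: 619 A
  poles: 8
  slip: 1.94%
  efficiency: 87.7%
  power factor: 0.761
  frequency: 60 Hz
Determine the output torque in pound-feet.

1190 lb·ft

P_in = √3·V·I·cosφ = 1.732 × 208 × 619 × 0.761 = 169702 W
P_out = η·P_in = 0.877 × 169702 = 148829 W
n_s = 120×60/8 = 900 rpm; n = 900×(1−0.0194) = 883 rpm
ω = 2π×883/60 = 92.47 rad/s
τ = P_out/ω = 148829/92.47 = 1609 N·m
In lb·ft: 1609/1.356 = 1190 lb·ft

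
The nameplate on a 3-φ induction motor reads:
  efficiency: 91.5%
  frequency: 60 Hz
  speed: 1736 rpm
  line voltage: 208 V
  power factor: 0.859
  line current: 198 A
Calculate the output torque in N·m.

P_in = √3·V·I·cosφ = 1.732 × 208 × 198 × 0.859 = 61273 W
P_out = η·P_in = 0.915 × 61273 = 56065 W
n = 1736 rpm
ω = 2π×1736/60 = 181.8 rad/s
τ = P_out/ω = 56065/181.8 = 308 N·m

308 N·m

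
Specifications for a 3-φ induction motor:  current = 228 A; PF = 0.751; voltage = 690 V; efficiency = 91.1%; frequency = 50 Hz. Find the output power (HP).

P_in = √3·V·I·cosφ = 1.732 × 690 × 228 × 0.751 = 204631 W
P_out = η·P_in = 0.911 × 204631 = 186419 W
= 186419/746 = 250 HP

250 HP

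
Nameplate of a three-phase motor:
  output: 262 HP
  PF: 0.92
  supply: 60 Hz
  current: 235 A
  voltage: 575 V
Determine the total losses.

P_in = √3·V·I·cosφ = 1.732×575×235×0.92 = 215314 W
P_out = 262×746 = 195452 W
Losses = P_in − P_out = 215314 − 195452 = 19862 W

19.9 kW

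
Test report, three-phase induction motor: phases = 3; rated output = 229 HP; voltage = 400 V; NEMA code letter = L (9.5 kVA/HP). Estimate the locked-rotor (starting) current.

3140 A

S_LR = 9.5 × 229 = 2175.5 kVA
I_LR = S_LR/(√3·V_L) = 2175500/(1.732×400) = 3140 A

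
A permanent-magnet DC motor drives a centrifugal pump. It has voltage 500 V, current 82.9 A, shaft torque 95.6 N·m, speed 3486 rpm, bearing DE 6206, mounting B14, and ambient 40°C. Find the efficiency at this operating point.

ω = 2π × 3486/60 = 365.1 rad/s; P_out = τω = 95.6 × 365.1 = 34904 W
P_in = V·I = 500 × 82.9 = 41450 W
η = P_out / P_in = 34904 / 41450 = 0.842 = 84.2%

84.2 %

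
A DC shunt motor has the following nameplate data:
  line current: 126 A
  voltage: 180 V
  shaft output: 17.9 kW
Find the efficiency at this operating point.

P_out = 17.9 kW = 17900 W
P_in = V·I = 180 × 126 = 22680 W
η = P_out / P_in = 17900 / 22680 = 0.789 = 78.9%

78.9 %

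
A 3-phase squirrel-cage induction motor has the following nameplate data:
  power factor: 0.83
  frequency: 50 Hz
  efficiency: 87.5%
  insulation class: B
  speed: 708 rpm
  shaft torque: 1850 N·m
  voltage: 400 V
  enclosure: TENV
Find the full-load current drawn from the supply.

ω = 2π×708/60 = 74.14 rad/s; P_out = τω = 1850 × 74.14 = 137159 W
P_in = P_out / η = 137159 / 0.875 = 156753 W
I_L = P_in / (√3·V_L·cosφ) = 156753 / (1.732 × 400 × 0.83) = 273 A

273 A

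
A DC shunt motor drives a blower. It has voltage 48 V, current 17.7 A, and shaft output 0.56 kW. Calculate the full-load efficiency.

P_out = 0.56 kW = 560 W
P_in = V·I = 48 × 17.7 = 850 W
η = P_out / P_in = 560 / 850 = 0.659 = 65.9%

65.9 %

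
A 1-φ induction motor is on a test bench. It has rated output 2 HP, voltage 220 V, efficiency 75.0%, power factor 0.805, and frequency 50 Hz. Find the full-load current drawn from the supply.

11.2 A

P_out = 2 × 746 = 1492 W
P_in = P_out / η = 1492 / 0.750 = 1989 W
I = P_in / (V·cosφ) = 1989 / (220 × 0.805) = 11.2 A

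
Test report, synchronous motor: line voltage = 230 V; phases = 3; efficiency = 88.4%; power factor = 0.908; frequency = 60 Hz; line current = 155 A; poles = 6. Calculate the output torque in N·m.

394 N·m

P_in = √3·V·I·cosφ = 1.732 × 230 × 155 × 0.908 = 56065 W
P_out = η·P_in = 0.884 × 56065 = 49561 W
n = n_s = 120×60/6 = 1200 rpm (synchronous)
ω = 2π×1200/60 = 125.7 rad/s
τ = P_out/ω = 49561/125.7 = 394 N·m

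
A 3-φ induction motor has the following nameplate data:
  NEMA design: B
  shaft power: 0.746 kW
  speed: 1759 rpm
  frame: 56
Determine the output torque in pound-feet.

ω = 2π × 1759/60 = 184.2 rad/s
τ = P/ω = 746/184.2 = 4.05 N·m
In lb·ft: 4.05/1.356 = 2.99 lb·ft

2.99 lb·ft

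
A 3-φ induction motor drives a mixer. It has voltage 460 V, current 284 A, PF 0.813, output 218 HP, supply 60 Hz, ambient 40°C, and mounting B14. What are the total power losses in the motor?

21.3 kW

P_in = √3·V·I·cosφ = 1.732×460×284×0.813 = 183956 W
P_out = 218×746 = 162628 W
Losses = P_in − P_out = 183956 − 162628 = 21328 W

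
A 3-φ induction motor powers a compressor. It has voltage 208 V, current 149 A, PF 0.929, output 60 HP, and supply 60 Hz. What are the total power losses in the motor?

5110 W

P_in = √3·V·I·cosφ = 1.732×208×149×0.929 = 49867 W
P_out = 60×746 = 44760 W
Losses = P_in − P_out = 49867 − 44760 = 5107 W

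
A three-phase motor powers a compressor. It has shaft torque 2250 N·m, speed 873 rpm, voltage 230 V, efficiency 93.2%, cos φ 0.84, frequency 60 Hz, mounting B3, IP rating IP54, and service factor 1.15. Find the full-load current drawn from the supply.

660 A

ω = 2π×873/60 = 91.42 rad/s; P_out = τω = 2250 × 91.42 = 205695 W
P_in = P_out / η = 205695 / 0.932 = 220703 W
I_L = P_in / (√3·V_L·cosφ) = 220703 / (1.732 × 230 × 0.84) = 660 A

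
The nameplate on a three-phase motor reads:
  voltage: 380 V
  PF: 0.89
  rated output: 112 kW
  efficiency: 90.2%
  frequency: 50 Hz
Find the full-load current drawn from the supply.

212 A

P_out = 112 kW = 112000 W
P_in = P_out / η = 112000 / 0.902 = 124169 W
I_L = P_in / (√3·V_L·cosφ) = 124169 / (1.732 × 380 × 0.89) = 212 A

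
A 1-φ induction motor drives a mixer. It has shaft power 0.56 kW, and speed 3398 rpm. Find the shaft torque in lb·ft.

ω = 2π × 3398/60 = 355.8 rad/s
τ = P/ω = 560/355.8 = 1.574 N·m
In lb·ft: 1.574/1.356 = 1.16 lb·ft

1.16 lb·ft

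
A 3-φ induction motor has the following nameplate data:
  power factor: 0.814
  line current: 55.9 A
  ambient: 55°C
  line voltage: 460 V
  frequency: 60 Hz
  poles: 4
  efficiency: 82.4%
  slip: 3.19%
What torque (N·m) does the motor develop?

164 N·m

P_in = √3·V·I·cosφ = 1.732 × 460 × 55.9 × 0.814 = 36253 W
P_out = η·P_in = 0.824 × 36253 = 29872 W
n_s = 120×60/4 = 1800 rpm; n = 1800×(1−0.0319) = 1743 rpm
ω = 2π×1743/60 = 182.5 rad/s
τ = P_out/ω = 29872/182.5 = 164 N·m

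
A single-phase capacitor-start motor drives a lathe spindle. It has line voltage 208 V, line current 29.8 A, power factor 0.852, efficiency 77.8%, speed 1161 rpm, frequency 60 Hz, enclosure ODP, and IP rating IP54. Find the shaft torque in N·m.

P_in = V·I·cosφ = 208 × 29.8 × 0.852 = 5281 W
P_out = η·P_in = 0.778 × 5281 = 4109 W
n = 1161 rpm
ω = 2π×1161/60 = 121.6 rad/s
τ = P_out/ω = 4109/121.6 = 33.8 N·m

33.8 N·m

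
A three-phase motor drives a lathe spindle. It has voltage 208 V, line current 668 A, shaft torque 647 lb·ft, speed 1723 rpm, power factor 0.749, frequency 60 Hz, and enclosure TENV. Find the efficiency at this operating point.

τ = 647 lb·ft × 1.356 = 877.3 N·m
ω = 2π × 1723/60 = 180.4 rad/s; P_out = τω = 877.3 × 180.4 = 158265 W
P_in = √3·V_L·I_L·cosφ = 1.732 × 208 × 668 × 0.749 = 180248 W
η = P_out / P_in = 158265 / 180248 = 0.878 = 87.8%

87.8 %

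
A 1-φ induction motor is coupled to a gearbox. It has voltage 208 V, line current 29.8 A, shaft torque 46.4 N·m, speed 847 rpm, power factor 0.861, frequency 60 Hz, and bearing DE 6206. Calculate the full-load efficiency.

77.1 %

ω = 2π × 847/60 = 88.7 rad/s; P_out = τω = 46.4 × 88.7 = 4116 W
P_in = V·I·cosφ = 208 × 29.8 × 0.861 = 5337 W
η = P_out / P_in = 4116 / 5337 = 0.771 = 77.1%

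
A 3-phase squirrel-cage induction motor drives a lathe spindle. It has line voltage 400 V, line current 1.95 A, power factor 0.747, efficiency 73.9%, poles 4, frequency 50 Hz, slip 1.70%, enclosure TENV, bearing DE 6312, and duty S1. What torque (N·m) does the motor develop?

P_in = √3·V·I·cosφ = 1.732 × 400 × 1.95 × 0.747 = 1009 W
P_out = η·P_in = 0.739 × 1009 = 746 W
n_s = 120×50/4 = 1500 rpm; n = 1500×(1−0.017) = 1475 rpm
ω = 2π×1475/60 = 154.5 rad/s
τ = P_out/ω = 746/154.5 = 4.83 N·m

4.83 N·m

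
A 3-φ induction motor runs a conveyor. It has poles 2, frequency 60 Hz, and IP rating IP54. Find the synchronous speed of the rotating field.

3600 rpm

n_s = 120f/p = 120×60/2 = 3600 rpm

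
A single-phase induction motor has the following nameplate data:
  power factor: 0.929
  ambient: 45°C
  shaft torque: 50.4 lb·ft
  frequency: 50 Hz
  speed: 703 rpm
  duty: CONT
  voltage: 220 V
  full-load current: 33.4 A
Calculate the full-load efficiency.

73.7 %

τ = 50.4 lb·ft × 1.356 = 68.34 N·m
ω = 2π × 703/60 = 73.62 rad/s; P_out = τω = 68.34 × 73.62 = 5031 W
P_in = V·I·cosφ = 220 × 33.4 × 0.929 = 6826 W
η = P_out / P_in = 5031 / 6826 = 0.737 = 73.7%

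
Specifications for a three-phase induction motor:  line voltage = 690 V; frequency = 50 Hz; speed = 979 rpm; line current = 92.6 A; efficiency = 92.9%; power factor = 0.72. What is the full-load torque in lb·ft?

533 lb·ft

P_in = √3·V·I·cosφ = 1.732 × 690 × 92.6 × 0.72 = 79678 W
P_out = η·P_in = 0.929 × 79678 = 74021 W
n = 979 rpm
ω = 2π×979/60 = 102.5 rad/s
τ = P_out/ω = 74021/102.5 = 722.2 N·m
In lb·ft: 722.2/1.356 = 533 lb·ft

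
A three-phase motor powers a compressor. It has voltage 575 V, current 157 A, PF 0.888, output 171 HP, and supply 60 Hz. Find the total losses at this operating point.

P_in = √3·V·I·cosφ = 1.732×575×157×0.888 = 138844 W
P_out = 171×746 = 127566 W
Losses = P_in − P_out = 138844 − 127566 = 11278 W

11.3 kW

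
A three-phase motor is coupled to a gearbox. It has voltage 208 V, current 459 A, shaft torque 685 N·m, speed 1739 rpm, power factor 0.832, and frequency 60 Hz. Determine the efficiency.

90.7 %

ω = 2π × 1739/60 = 182.1 rad/s; P_out = τω = 685 × 182.1 = 124739 W
P_in = √3·V_L·I_L·cosφ = 1.732 × 208 × 459 × 0.832 = 137577 W
η = P_out / P_in = 124739 / 137577 = 0.907 = 90.7%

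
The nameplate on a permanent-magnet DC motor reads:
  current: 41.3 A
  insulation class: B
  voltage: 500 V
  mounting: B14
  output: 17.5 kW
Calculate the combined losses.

P_in = V·I = 500×41.3 = 20650 W
P_out = 17500 W
Losses = P_in − P_out = 20650 − 17500 = 3150 W

3150 W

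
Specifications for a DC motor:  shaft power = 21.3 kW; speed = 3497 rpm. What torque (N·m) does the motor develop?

ω = 2π × 3497/60 = 366.2 rad/s
τ = P/ω = 21300/366.2 = 58.2 N·m

58.2 N·m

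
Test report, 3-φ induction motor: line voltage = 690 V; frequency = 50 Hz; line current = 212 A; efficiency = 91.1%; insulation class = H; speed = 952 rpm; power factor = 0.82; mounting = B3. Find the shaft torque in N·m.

P_in = √3·V·I·cosφ = 1.732 × 690 × 212 × 0.82 = 207753 W
P_out = η·P_in = 0.911 × 207753 = 189263 W
n = 952 rpm
ω = 2π×952/60 = 99.69 rad/s
τ = P_out/ω = 189263/99.69 = 1900 N·m

1900 N·m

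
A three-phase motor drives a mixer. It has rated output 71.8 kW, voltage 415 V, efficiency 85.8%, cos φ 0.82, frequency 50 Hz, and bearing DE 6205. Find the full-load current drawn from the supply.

142 A

P_out = 71.8 kW = 71800 W
P_in = P_out / η = 71800 / 0.858 = 83683 W
I_L = P_in / (√3·V_L·cosφ) = 83683 / (1.732 × 415 × 0.82) = 142 A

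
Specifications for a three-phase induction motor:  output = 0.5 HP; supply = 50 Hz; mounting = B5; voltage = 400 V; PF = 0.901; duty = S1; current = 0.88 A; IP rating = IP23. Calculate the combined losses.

P_in = √3·V·I·cosφ = 1.732×400×0.88×0.901 = 549 W
P_out = 0.5×746 = 373 W
Losses = P_in − P_out = 549 − 373 = 176 W

176 W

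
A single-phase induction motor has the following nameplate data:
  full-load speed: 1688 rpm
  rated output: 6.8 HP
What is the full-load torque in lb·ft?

P_out = 6.8 × 746 = 5073 W
ω = 2π × 1688/60 = 176.8 rad/s
τ = P_out/ω = 5073/176.8 = 28.69 N·m
In lb·ft: 28.69/1.356 = 21.2 lb·ft

21.2 lb·ft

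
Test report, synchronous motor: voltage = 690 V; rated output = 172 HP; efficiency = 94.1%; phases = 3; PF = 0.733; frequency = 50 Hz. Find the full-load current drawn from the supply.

P_out = 172 × 746 = 128312 W
P_in = P_out / η = 128312 / 0.941 = 136357 W
I_L = P_in / (√3·V_L·cosφ) = 136357 / (1.732 × 690 × 0.733) = 156 A

156 A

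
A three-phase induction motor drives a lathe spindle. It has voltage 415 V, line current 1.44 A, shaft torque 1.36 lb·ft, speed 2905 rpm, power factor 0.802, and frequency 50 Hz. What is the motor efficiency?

67.6 %

τ = 1.36 lb·ft × 1.356 = 1.844 N·m
ω = 2π × 2905/60 = 304.2 rad/s; P_out = τω = 1.844 × 304.2 = 561 W
P_in = √3·V_L·I_L·cosφ = 1.732 × 415 × 1.44 × 0.802 = 830 W
η = P_out / P_in = 561 / 830 = 0.676 = 67.6%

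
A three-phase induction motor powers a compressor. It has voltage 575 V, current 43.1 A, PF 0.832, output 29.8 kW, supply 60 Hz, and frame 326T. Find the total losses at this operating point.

P_in = √3·V·I·cosφ = 1.732×575×43.1×0.832 = 35712 W
P_out = 29800 W
Losses = P_in − P_out = 35712 − 29800 = 5912 W

5.91 kW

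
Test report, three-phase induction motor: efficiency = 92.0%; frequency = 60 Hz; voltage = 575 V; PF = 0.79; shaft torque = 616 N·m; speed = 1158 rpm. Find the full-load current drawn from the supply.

ω = 2π×1158/60 = 121.3 rad/s; P_out = τω = 616 × 121.3 = 74721 W
P_in = P_out / η = 74721 / 0.920 = 81218 W
I_L = P_in / (√3·V_L·cosφ) = 81218 / (1.732 × 575 × 0.79) = 103 A

103 A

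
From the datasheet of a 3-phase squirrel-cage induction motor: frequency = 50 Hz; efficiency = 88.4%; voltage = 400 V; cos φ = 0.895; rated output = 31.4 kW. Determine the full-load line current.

57.3 A

P_out = 31.4 kW = 31400 W
P_in = P_out / η = 31400 / 0.884 = 35520 W
I_L = P_in / (√3·V_L·cosφ) = 35520 / (1.732 × 400 × 0.895) = 57.3 A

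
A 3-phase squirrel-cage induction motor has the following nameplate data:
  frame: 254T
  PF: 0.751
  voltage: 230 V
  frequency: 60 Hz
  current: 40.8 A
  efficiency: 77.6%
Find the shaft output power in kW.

9.47 kW

P_in = √3·V·I·cosφ = 1.732 × 230 × 40.8 × 0.751 = 12206 W
P_out = η·P_in = 0.776 × 12206 = 9472 W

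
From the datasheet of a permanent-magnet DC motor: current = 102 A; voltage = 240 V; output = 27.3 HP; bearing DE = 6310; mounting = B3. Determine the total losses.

4110 W

P_in = V·I = 240×102 = 24480 W
P_out = 27.3×746 = 20366 W
Losses = P_in − P_out = 24480 − 20366 = 4114 W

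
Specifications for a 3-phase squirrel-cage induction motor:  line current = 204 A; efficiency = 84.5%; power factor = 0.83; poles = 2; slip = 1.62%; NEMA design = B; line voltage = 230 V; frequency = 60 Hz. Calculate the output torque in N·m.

154 N·m

P_in = √3·V·I·cosφ = 1.732 × 230 × 204 × 0.83 = 67450 W
P_out = η·P_in = 0.845 × 67450 = 56995 W
n_s = 120×60/2 = 3600 rpm; n = 3600×(1−0.0162) = 3542 rpm
ω = 2π×3542/60 = 370.9 rad/s
τ = P_out/ω = 56995/370.9 = 154 N·m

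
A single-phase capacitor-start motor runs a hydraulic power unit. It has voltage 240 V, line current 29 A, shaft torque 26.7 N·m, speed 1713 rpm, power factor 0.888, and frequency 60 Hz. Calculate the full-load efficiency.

77.5 %

ω = 2π × 1713/60 = 179.4 rad/s; P_out = τω = 26.7 × 179.4 = 4790 W
P_in = V·I·cosφ = 240 × 29 × 0.888 = 6180 W
η = P_out / P_in = 4790 / 6180 = 0.775 = 77.5%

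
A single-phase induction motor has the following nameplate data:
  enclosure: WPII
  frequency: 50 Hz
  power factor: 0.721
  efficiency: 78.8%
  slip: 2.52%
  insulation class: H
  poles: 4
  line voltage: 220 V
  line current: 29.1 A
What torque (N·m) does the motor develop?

23.8 N·m

P_in = V·I·cosφ = 220 × 29.1 × 0.721 = 4616 W
P_out = η·P_in = 0.788 × 4616 = 3637 W
n_s = 120×50/4 = 1500 rpm; n = 1500×(1−0.0252) = 1462 rpm
ω = 2π×1462/60 = 153.1 rad/s
τ = P_out/ω = 3637/153.1 = 23.8 N·m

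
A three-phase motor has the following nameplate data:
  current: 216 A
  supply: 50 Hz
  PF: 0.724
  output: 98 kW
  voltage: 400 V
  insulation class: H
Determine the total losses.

10.3 kW

P_in = √3·V·I·cosφ = 1.732×400×216×0.724 = 108343 W
P_out = 98000 W
Losses = P_in − P_out = 108343 − 98000 = 10343 W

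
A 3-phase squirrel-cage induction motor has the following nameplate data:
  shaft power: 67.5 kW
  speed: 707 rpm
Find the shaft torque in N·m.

ω = 2π × 707/60 = 74.04 rad/s
τ = P/ω = 67500/74.04 = 912 N·m

912 N·m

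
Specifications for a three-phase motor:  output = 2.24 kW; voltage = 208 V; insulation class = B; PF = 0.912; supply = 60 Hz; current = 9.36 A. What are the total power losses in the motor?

835 W

P_in = √3·V·I·cosφ = 1.732×208×9.36×0.912 = 3075 W
P_out = 2240 W
Losses = P_in − P_out = 3075 − 2240 = 835 W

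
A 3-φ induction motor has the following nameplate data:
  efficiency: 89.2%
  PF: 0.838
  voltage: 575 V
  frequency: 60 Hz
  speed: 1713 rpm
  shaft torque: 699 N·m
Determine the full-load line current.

ω = 2π×1713/60 = 179.4 rad/s; P_out = τω = 699 × 179.4 = 125401 W
P_in = P_out / η = 125401 / 0.892 = 140584 W
I_L = P_in / (√3·V_L·cosφ) = 140584 / (1.732 × 575 × 0.838) = 168 A

168 A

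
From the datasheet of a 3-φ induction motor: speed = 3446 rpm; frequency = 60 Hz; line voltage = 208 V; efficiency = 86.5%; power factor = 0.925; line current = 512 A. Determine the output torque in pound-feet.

P_in = √3·V·I·cosφ = 1.732 × 208 × 512 × 0.925 = 170617 W
P_out = η·P_in = 0.865 × 170617 = 147584 W
n = 3446 rpm
ω = 2π×3446/60 = 360.9 rad/s
τ = P_out/ω = 147584/360.9 = 408.9 N·m
In lb·ft: 408.9/1.356 = 302 lb·ft

302 lb·ft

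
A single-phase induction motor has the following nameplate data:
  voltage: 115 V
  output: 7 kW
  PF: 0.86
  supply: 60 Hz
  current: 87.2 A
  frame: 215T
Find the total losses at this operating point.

P_in = V·I·cosφ = 115×87.2×0.86 = 8624 W
P_out = 7000 W
Losses = P_in − P_out = 8624 − 7000 = 1624 W

1620 W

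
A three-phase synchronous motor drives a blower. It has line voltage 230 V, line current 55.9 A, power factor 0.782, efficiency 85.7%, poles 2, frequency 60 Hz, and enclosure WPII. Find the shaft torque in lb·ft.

29.2 lb·ft

P_in = √3·V·I·cosφ = 1.732 × 230 × 55.9 × 0.782 = 17414 W
P_out = η·P_in = 0.857 × 17414 = 14924 W
n = n_s = 120×60/2 = 3600 rpm (synchronous)
ω = 2π×3600/60 = 377 rad/s
τ = P_out/ω = 14924/377 = 39.59 N·m
In lb·ft: 39.59/1.356 = 29.2 lb·ft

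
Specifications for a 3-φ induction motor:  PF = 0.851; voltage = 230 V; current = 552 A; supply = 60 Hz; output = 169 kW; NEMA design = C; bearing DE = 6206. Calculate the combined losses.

P_in = √3·V·I·cosφ = 1.732×230×552×0.851 = 187130 W
P_out = 169000 W
Losses = P_in − P_out = 187130 − 169000 = 18130 W

18.1 kW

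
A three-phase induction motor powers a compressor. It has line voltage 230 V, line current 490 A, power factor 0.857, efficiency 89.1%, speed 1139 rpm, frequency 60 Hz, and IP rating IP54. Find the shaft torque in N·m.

1250 N·m

P_in = √3·V·I·cosφ = 1.732 × 230 × 490 × 0.857 = 167283 W
P_out = η·P_in = 0.891 × 167283 = 149049 W
n = 1139 rpm
ω = 2π×1139/60 = 119.3 rad/s
τ = P_out/ω = 149049/119.3 = 1250 N·m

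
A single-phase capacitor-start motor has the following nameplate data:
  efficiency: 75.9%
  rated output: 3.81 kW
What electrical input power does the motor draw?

P_out = 3810 W
P_in = P_out/η = 3810/0.759 = 5020 W = 5.02 kW

5.02 kW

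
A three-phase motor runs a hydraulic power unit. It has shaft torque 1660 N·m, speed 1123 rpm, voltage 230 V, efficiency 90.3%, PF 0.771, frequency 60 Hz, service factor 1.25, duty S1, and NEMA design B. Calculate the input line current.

ω = 2π×1123/60 = 117.6 rad/s; P_out = τω = 1660 × 117.6 = 195216 W
P_in = P_out / η = 195216 / 0.903 = 216186 W
I_L = P_in / (√3·V_L·cosφ) = 216186 / (1.732 × 230 × 0.771) = 704 A

704 A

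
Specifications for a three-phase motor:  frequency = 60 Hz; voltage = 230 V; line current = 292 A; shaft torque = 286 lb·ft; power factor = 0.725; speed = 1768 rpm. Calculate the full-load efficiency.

τ = 286 lb·ft × 1.356 = 387.8 N·m
ω = 2π × 1768/60 = 185.1 rad/s; P_out = τω = 387.8 × 185.1 = 71782 W
P_in = √3·V_L·I_L·cosφ = 1.732 × 230 × 292 × 0.725 = 84333 W
η = P_out / P_in = 71782 / 84333 = 0.851 = 85.1%

85.1 %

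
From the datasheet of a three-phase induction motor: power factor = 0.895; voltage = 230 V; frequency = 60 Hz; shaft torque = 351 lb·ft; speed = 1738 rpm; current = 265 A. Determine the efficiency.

91.7 %

τ = 351 lb·ft × 1.356 = 476 N·m
ω = 2π × 1738/60 = 182 rad/s; P_out = τω = 476 × 182 = 86632 W
P_in = √3·V_L·I_L·cosφ = 1.732 × 230 × 265 × 0.895 = 94481 W
η = P_out / P_in = 86632 / 94481 = 0.917 = 91.7%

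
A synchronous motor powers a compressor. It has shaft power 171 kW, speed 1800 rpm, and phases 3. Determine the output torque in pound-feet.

ω = 2π × 1800/60 = 188.5 rad/s
τ = P/ω = 171000/188.5 = 907.2 N·m
In lb·ft: 907.2/1.356 = 669 lb·ft

669 lb·ft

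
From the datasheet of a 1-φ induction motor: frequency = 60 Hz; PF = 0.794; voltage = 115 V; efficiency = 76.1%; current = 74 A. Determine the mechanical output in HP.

P_in = V·I·cosφ = 115 × 74 × 0.794 = 6757 W
P_out = η·P_in = 0.761 × 6757 = 5142 W
= 5142/746 = 6.89 HP

6.89 HP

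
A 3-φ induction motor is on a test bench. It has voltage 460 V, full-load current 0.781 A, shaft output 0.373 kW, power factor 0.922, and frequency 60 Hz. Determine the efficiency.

P_out = 0.373 kW = 373 W
P_in = √3·V_L·I_L·cosφ = 1.732 × 460 × 0.781 × 0.922 = 574 W
η = P_out / P_in = 373 / 574 = 0.650 = 65.0%

65.0 %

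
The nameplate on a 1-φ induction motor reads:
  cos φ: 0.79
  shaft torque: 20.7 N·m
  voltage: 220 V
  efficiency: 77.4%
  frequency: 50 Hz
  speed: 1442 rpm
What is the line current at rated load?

ω = 2π×1442/60 = 151 rad/s; P_out = τω = 20.7 × 151 = 3126 W
P_in = P_out / η = 3126 / 0.774 = 4039 W
I = P_in / (V·cosφ) = 4039 / (220 × 0.79) = 23.2 A

23.2 A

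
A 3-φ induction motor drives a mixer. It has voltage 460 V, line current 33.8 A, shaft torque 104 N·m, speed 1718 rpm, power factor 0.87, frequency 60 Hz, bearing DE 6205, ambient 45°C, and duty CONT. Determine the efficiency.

ω = 2π × 1718/60 = 179.9 rad/s; P_out = τω = 104 × 179.9 = 18710 W
P_in = √3·V_L·I_L·cosφ = 1.732 × 460 × 33.8 × 0.87 = 23428 W
η = P_out / P_in = 18710 / 23428 = 0.799 = 79.9%

79.9 %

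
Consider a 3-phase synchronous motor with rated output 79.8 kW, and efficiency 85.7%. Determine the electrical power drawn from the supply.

93.1 kW

P_out = 79800 W
P_in = P_out/η = 79800/0.857 = 93116 W = 93.1 kW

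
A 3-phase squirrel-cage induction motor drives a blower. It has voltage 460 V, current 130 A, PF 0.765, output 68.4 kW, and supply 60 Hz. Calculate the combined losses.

P_in = √3·V·I·cosφ = 1.732×460×130×0.765 = 79234 W
P_out = 68400 W
Losses = P_in − P_out = 79234 − 68400 = 10834 W

10800 W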